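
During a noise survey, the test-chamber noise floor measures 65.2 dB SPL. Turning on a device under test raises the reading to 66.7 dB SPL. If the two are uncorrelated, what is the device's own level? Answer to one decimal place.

61.4 dB SPL

Subtract intensities: L_src = 10·log₁₀(10^(L_total/10) − 10^(L_bg/10)).
L_src = 10·log₁₀(10^(66.7/10) − 10^(65.2/10)) = 10·log₁₀(1366000) = 61.4 dB SPL.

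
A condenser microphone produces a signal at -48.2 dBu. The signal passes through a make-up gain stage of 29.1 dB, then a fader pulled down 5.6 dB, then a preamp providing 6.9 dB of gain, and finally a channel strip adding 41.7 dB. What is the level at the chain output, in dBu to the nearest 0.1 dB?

+23.9 dBu

Cascaded gains and losses add directly in dB.
-48.2 + 29.1 − 5.6 + 6.9 + 41.7 = +23.9 dBu.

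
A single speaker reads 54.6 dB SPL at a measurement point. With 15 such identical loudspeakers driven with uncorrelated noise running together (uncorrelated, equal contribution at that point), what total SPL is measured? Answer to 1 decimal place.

66.4 dB SPL

15 equal incoherent sources raise the level by 10·log₁₀(15) = 11.76 dB.
L_total = 54.6 + 11.76 = 66.4 dB SPL.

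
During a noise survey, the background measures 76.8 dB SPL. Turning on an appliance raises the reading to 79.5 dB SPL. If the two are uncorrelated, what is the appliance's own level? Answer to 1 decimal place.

76.2 dB SPL

Remove the background by subtracting linear intensities:
L_src = 10·log₁₀(10^(79.5/10) − 10^(76.8/10)) = 10·log₁₀(41260000) = 76.2 dB SPL.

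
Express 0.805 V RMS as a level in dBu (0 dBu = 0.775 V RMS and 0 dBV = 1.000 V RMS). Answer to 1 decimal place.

dBu = 20·log₁₀(V / 0.775 V).
20·log₁₀(0.805/0.775) = +0.3 dBu.

+0.3 dBu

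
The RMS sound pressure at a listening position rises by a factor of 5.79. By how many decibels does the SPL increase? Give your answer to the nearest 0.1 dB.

15.3 dB

SPL change from a pressure ratio uses the 20·log₁₀ form:
20·log₁₀(5.79) = 15.3 dB.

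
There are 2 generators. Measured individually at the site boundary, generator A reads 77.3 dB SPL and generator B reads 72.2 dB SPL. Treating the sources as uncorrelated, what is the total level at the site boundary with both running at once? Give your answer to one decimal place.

78.5 dB SPL

Add the sources as powers (linear), then convert back to dB:
L_total = 10·log₁₀(10^(77.3/10) + 10^(72.2/10)) = 10·log₁₀(70300000) = 78.5 dB SPL.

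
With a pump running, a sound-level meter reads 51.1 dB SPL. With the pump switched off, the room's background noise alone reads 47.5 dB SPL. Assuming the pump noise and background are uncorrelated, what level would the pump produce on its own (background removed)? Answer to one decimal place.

Remove the background by subtracting linear intensities:
L_src = 10·log₁₀(10^(51.1/10) − 10^(47.5/10)) = 10·log₁₀(72590) = 48.6 dB SPL.

48.6 dB SPL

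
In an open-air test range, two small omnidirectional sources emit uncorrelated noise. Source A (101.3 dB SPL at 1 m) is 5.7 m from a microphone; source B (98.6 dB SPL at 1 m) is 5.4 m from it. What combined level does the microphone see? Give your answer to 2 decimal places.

88.22 dB SPL

At the listener: L_A = 101.3 − 20·log₁₀(5.7) = 86.183 dB; L_B = 98.6 − 20·log₁₀(5.4) = 83.952 dB.
Combined: 10·log₁₀(10^(86.183/10)+10^(83.952/10)) = 88.22 dB SPL.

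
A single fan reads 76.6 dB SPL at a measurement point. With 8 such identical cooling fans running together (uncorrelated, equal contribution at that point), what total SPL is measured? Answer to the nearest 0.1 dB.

85.6 dB SPL

8 equal incoherent sources raise the level by 10·log₁₀(8) = 9.03 dB.
L_total = 76.6 + 9.03 = 85.6 dB SPL.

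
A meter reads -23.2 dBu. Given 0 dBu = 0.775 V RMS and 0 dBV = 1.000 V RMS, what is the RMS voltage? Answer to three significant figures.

0.0536 V

V = 0.775 V × 10^(-23.2/20).
= 0.775 × 0.06918 = 0.0536 V.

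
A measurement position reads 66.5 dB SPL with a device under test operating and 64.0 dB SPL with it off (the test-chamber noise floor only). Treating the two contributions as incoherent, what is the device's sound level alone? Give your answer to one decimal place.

62.9 dB SPL

Remove the background by subtracting linear intensities:
L_src = 10·log₁₀(10^(66.5/10) − 10^(64.0/10)) = 10·log₁₀(1955000) = 62.9 dB SPL.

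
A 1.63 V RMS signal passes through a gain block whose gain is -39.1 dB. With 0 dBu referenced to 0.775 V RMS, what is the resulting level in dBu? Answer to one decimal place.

Input level: 20·log₁₀(1.63/0.775) = 6.46 dBu.
Output: 6.46 − 39.1 = -32.6 dBu.

-32.6 dBu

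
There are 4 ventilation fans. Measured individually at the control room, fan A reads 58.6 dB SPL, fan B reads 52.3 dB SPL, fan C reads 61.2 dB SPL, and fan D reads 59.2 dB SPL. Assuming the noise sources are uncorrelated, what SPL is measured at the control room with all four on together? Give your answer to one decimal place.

Add the sources as powers (linear), then convert back to dB:
L_total = 10·log₁₀(10^(58.6/10) + 10^(52.3/10) + 10^(61.2/10) + 10^(59.2/10)) = 10·log₁₀(3044000) = 64.8 dB SPL.

64.8 dB SPL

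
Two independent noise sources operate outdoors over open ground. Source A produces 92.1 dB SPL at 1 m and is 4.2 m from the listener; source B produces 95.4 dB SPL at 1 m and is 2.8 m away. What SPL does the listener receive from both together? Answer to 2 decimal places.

At the listener: L_A = 92.1 − 20·log₁₀(4.2) = 79.635 dB; L_B = 95.4 − 20·log₁₀(2.8) = 86.457 dB.
Combined: 10·log₁₀(10^(79.635/10)+10^(86.457/10)) = 87.28 dB SPL.

87.28 dB SPL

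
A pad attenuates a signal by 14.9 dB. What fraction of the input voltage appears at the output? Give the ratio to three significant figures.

0.180

Voltage ratio = 10^(dB/20).
10^(-14.9/20) = 10^(-0.7450) = 0.180.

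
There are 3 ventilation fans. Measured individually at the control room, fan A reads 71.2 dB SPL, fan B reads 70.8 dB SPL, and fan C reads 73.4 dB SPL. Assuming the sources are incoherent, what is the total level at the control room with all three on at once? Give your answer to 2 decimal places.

Uncorrelated sources add in intensity (power), not in dB.
L_total = 10·log₁₀(10^(71.2/10) + 10^(70.8/10) + 10^(73.4/10)) = 10·log₁₀(47080000) = 76.73 dB SPL.

76.73 dB SPL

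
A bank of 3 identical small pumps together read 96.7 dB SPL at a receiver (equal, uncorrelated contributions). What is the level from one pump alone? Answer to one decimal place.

3 equal incoherent sources add 10·log₁₀(3) = 4.77 dB over one source.
L_one = 96.7 − 4.77 = 91.9 dB SPL.

91.9 dB SPL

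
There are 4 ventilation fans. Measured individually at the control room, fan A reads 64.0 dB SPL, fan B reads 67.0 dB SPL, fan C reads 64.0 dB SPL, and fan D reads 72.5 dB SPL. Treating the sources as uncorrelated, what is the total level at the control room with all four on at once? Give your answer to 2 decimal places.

Add the sources as powers (linear), then convert back to dB:
L_total = 10·log₁₀(10^(64.0/10) + 10^(67.0/10) + 10^(64.0/10) + 10^(72.5/10)) = 10·log₁₀(27820000) = 74.44 dB SPL.

74.44 dB SPL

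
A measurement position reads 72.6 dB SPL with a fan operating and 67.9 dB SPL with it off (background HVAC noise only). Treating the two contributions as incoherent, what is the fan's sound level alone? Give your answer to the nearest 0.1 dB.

Subtract intensities: L_src = 10·log₁₀(10^(L_total/10) − 10^(L_bg/10)).
L_src = 10·log₁₀(10^(72.6/10) − 10^(67.9/10)) = 10·log₁₀(12030000) = 70.8 dB SPL.

70.8 dB SPL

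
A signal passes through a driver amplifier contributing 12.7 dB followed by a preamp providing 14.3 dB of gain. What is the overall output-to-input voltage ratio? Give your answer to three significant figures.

Net gain = 12.7 + 14.3 = 27.0 dB.
Voltage ratio = 10^(27.0/20) = 22.4.

22.4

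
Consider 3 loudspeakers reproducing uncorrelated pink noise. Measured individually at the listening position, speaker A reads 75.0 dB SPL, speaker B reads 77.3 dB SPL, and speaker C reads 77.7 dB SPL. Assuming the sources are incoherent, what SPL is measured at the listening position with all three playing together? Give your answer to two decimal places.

81.59 dB SPL

Incoherent sources sum as intensities:
L_total = 10·log₁₀(10^(75.0/10) + 10^(77.3/10) + 10^(77.7/10)) = 10·log₁₀(144200000) = 81.59 dB SPL.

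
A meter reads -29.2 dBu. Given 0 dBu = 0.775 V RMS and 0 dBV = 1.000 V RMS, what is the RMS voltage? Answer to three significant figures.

V = 0.775 V × 10^(-29.2/20).
= 0.775 × 0.03467 = 0.0269 V.

0.0269 V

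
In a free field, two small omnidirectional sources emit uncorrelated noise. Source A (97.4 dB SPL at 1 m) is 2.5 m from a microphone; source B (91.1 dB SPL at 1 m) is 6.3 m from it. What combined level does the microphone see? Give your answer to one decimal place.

At the listener: L_A = 97.4 − 20·log₁₀(2.5) = 89.44 dB; L_B = 91.1 − 20·log₁₀(6.3) = 75.11 dB.
Combined: 10·log₁₀(10^(89.44/10)+10^(75.11/10)) = 89.6 dB SPL.

89.6 dB SPL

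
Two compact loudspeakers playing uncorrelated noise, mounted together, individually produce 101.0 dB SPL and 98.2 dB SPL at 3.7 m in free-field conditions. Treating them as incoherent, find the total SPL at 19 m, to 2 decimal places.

Combined at 3.7 m: 10·log₁₀(10^(101.0/10)+10^(98.2/10)) = 102.832 dB SPL.
Then apply −20·log₁₀(19/3.7) = -14.211 dB → 88.62 dB SPL.

88.62 dB SPL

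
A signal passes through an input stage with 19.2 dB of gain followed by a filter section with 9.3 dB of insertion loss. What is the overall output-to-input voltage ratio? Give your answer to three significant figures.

Net gain = 19.2 + (−9.3) = 9.9 dB.
Voltage ratio = 10^(9.9/20) = 3.13.

3.13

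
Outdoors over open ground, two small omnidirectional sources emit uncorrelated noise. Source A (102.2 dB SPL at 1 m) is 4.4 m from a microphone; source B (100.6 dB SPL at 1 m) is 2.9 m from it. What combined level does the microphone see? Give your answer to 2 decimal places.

At the listener: L_A = 102.2 − 20·log₁₀(4.4) = 89.331 dB; L_B = 100.6 − 20·log₁₀(2.9) = 91.352 dB.
Combined: 10·log₁₀(10^(89.331/10)+10^(91.352/10)) = 93.47 dB SPL.

93.47 dB SPL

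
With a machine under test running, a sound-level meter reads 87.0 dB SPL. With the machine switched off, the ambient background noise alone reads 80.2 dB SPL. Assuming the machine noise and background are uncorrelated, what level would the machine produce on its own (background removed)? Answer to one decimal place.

86.0 dB SPL

Subtract intensities: L_src = 10·log₁₀(10^(L_total/10) − 10^(L_bg/10)).
L_src = 10·log₁₀(10^(87.0/10) − 10^(80.2/10)) = 10·log₁₀(396500000) = 86.0 dB SPL.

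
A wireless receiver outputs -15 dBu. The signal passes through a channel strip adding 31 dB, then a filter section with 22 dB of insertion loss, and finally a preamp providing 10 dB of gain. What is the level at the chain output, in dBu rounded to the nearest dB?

Gain stages sum in dB:
-15 + 31 − 22 + 10 = +4 dBu.

+4 dBu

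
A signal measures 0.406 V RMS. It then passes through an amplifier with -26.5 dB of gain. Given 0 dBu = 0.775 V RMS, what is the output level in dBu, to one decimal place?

-32.1 dBu

Input level: 20·log₁₀(0.406/0.775) = -5.62 dBu.
Output: -5.62 − 26.5 = -32.1 dBu.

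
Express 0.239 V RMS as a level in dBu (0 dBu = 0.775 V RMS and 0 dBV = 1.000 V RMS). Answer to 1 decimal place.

dBu = 20·log₁₀(V / 0.775 V).
20·log₁₀(0.239/0.775) = -10.2 dBu.

-10.2 dBu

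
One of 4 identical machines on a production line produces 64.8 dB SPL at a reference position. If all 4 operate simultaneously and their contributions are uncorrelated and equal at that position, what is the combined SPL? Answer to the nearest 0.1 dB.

70.8 dB SPL

4 equal incoherent sources raise the level by 10·log₁₀(4) = 6.02 dB.
L_total = 64.8 + 6.02 = 70.8 dB SPL.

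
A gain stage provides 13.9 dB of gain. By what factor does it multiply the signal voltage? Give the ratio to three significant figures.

4.95

Voltage ratio = 10^(dB/20).
10^(13.9/20) = 10^(0.6950) = 4.95.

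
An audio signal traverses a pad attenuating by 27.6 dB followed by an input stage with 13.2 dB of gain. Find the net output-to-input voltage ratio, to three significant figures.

Net gain = (−27.6) + 13.2 = -14.4 dB.
Voltage ratio = 10^(-14.4/20) = 0.191.

0.191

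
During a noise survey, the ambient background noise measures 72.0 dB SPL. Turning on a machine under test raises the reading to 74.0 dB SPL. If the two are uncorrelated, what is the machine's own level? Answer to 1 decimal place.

Remove the background by subtracting linear intensities:
L_src = 10·log₁₀(10^(74.0/10) − 10^(72.0/10)) = 10·log₁₀(9270000) = 69.7 dB SPL.

69.7 dB SPL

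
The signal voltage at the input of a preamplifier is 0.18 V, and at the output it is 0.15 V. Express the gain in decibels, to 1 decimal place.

-1.6 dB

For a voltage ratio, dB = 20·log₁₀(V₂/V₁).
20·log₁₀(0.15/0.18) = 20·log₁₀(0.8333) = -1.6 dB.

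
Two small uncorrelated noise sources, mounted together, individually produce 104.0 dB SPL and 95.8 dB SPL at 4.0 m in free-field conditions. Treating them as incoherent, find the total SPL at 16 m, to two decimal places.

Combined at 4.0 m: 10·log₁₀(10^(104.0/10)+10^(95.8/10)) = 104.612 dB SPL.
Then apply −20·log₁₀(16/4.0) = -12.041 dB → 92.57 dB SPL.

92.57 dB SPL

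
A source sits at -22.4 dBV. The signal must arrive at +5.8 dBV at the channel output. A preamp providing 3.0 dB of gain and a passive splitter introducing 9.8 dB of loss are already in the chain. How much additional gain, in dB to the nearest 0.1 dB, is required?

35.0 dB

The required make-up gain is the shortfall in the dB sum.
G = +5.8 − (-22.4) − 3.0 + 9.8 = 35.0 dB.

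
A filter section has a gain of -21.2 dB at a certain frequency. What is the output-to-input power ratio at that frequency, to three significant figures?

Power ratio = 10^(dB/10).
10^(-21.2/10) = 10^(-2.120) = 0.00759.

0.00759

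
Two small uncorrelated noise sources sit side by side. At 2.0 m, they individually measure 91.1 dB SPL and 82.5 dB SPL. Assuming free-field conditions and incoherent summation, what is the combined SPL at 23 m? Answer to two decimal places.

70.45 dB SPL

Combined at 2.0 m: 10·log₁₀(10^(91.1/10)+10^(82.5/10)) = 91.662 dB SPL.
Then apply −20·log₁₀(23/2.0) = -21.214 dB → 70.45 dB SPL.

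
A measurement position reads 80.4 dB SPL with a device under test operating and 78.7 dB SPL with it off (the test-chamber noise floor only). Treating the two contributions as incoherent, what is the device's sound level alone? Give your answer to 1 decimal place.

Remove the background by subtracting linear intensities:
L_src = 10·log₁₀(10^(80.4/10) − 10^(78.7/10)) = 10·log₁₀(35520000) = 75.5 dB SPL.

75.5 dB SPL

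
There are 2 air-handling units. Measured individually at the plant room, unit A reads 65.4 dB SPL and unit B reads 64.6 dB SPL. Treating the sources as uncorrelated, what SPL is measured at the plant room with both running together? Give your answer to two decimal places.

Incoherent sources sum as intensities:
L_total = 10·log₁₀(10^(65.4/10) + 10^(64.6/10)) = 10·log₁₀(6351000) = 68.03 dB SPL.

68.03 dB SPL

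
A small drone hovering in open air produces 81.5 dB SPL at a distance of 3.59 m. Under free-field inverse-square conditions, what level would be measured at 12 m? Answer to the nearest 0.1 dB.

Inverse-square spreading gives ΔL = −20·log₁₀(d₂/d₁).
ΔL = −20·log₁₀(12/3.59) = -10.48 dB, so L₂ = 81.5 + (-10.48) = 71.0 dB SPL.

71.0 dB SPL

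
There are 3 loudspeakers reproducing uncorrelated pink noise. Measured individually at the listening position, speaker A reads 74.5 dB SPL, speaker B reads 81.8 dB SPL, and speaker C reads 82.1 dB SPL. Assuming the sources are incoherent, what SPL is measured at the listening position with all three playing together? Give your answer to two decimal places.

85.34 dB SPL

Add the sources as powers (linear), then convert back to dB:
L_total = 10·log₁₀(10^(74.5/10) + 10^(81.8/10) + 10^(82.1/10)) = 10·log₁₀(341700000) = 85.34 dB SPL.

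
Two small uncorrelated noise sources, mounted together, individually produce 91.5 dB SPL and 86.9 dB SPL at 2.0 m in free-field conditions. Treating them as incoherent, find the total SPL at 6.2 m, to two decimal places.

82.97 dB SPL

Combined at 2.0 m: 10·log₁₀(10^(91.5/10)+10^(86.9/10)) = 92.793 dB SPL.
Then apply −20·log₁₀(6.2/2.0) = -9.827 dB → 82.97 dB SPL.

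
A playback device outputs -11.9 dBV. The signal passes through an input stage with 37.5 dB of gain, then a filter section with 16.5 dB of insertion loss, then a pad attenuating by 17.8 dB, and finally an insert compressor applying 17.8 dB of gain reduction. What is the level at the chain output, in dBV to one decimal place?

Gain stages sum in dB:
-11.9 + 37.5 − 16.5 − 17.8 − 17.8 = -26.5 dBV.

-26.5 dBV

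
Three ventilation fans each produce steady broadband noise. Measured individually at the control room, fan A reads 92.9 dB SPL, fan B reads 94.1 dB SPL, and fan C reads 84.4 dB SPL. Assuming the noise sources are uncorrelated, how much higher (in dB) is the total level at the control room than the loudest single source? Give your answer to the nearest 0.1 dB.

2.7 dB

Uncorrelated sources add in intensity (power), not in dB.
L_total = 10·log₁₀(10^(92.9/10) + 10^(94.1/10) + 10^(84.4/10)) = 96.81 dB SPL.
Excess over the loudest (94.1 dB): 96.81 − 94.1 = 2.7 dB.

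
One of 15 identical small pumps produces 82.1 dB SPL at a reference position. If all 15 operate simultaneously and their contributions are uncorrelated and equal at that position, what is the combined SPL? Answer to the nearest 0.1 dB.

15 equal incoherent sources raise the level by 10·log₁₀(15) = 11.76 dB.
L_total = 82.1 + 11.76 = 93.9 dB SPL.

93.9 dB SPL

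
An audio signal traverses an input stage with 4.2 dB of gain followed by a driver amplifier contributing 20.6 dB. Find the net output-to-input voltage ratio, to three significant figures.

17.4

Net gain = 4.2 + 20.6 = 24.8 dB.
Voltage ratio = 10^(24.8/20) = 17.4.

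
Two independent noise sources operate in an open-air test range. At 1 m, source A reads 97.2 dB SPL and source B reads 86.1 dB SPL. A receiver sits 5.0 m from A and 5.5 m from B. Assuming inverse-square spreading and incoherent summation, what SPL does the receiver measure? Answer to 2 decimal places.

83.49 dB SPL

At the listener: L_A = 97.2 − 20·log₁₀(5.0) = 83.221 dB; L_B = 86.1 − 20·log₁₀(5.5) = 71.293 dB.
Combined: 10·log₁₀(10^(83.221/10)+10^(71.293/10)) = 83.49 dB SPL.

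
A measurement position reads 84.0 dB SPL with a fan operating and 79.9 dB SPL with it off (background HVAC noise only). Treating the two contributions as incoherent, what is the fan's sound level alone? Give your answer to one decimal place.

81.9 dB SPL

Remove the background by subtracting linear intensities:
L_src = 10·log₁₀(10^(84.0/10) − 10^(79.9/10)) = 10·log₁₀(153500000) = 81.9 dB SPL.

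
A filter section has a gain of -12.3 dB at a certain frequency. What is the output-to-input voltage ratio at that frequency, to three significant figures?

Voltage ratio = 10^(dB/20).
10^(-12.3/20) = 10^(-0.6150) = 0.243.

0.243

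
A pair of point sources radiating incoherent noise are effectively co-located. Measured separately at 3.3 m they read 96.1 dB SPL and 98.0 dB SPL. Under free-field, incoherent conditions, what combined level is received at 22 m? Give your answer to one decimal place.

Combined at 3.3 m: 10·log₁₀(10^(96.1/10)+10^(98.0/10)) = 100.16 dB SPL.
Then apply −20·log₁₀(22/3.3) = -16.48 dB → 83.7 dB SPL.

83.7 dB SPL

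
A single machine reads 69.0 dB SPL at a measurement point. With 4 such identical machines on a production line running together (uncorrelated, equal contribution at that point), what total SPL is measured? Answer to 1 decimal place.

75.0 dB SPL

4 equal incoherent sources raise the level by 10·log₁₀(4) = 6.02 dB.
L_total = 69.0 + 6.02 = 75.0 dB SPL.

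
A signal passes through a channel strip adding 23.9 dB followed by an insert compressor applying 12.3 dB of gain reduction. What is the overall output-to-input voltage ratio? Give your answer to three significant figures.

Net gain = 23.9 + (−12.3) = 11.6 dB.
Voltage ratio = 10^(11.6/20) = 3.80.

3.80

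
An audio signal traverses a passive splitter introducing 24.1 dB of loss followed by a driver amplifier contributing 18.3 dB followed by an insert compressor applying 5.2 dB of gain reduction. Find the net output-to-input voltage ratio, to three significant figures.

0.282

Net gain = (−24.1) + 18.3 + (−5.2) = -11.0 dB.
Voltage ratio = 10^(-11.0/20) = 0.282.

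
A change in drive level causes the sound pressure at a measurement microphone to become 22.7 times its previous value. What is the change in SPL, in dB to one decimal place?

27.1 dB

Sound pressure is an amplitude quantity: ΔL = 20·log₁₀(p₂/p₁).
20·log₁₀(22.7) = 27.1 dB.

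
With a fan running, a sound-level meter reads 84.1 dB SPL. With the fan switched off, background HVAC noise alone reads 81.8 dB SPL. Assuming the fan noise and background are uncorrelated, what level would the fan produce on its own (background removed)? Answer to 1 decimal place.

Subtract intensities: L_src = 10·log₁₀(10^(L_total/10) − 10^(L_bg/10)).
L_src = 10·log₁₀(10^(84.1/10) − 10^(81.8/10)) = 10·log₁₀(105700000) = 80.2 dB SPL.

80.2 dB SPL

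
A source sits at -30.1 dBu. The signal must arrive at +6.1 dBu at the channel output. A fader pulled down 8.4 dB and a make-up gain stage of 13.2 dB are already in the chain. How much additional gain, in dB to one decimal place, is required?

31.4 dB

The required make-up gain is the shortfall in the dB sum.
G = +6.1 − (-30.1) + 8.4 − 13.2 = 31.4 dB.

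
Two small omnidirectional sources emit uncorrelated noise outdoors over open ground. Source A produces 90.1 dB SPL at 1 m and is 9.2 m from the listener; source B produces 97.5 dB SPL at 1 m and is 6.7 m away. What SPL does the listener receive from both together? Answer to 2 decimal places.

81.38 dB SPL

At the listener: L_A = 90.1 − 20·log₁₀(9.2) = 70.824 dB; L_B = 97.5 − 20·log₁₀(6.7) = 80.979 dB.
Combined: 10·log₁₀(10^(70.824/10)+10^(80.979/10)) = 81.38 dB SPL.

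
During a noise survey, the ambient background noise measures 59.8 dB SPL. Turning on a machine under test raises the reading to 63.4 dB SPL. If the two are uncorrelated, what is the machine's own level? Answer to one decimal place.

Remove the background by subtracting linear intensities:
L_src = 10·log₁₀(10^(63.4/10) − 10^(59.8/10)) = 10·log₁₀(1233000) = 60.9 dB SPL.

60.9 dB SPL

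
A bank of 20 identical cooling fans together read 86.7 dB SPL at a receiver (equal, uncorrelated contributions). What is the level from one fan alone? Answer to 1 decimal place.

20 equal incoherent sources add 10·log₁₀(20) = 13.01 dB over one source.
L_one = 86.7 − 13.01 = 73.7 dB SPL.

73.7 dB SPL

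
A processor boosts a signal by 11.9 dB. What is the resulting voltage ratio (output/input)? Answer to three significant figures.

Voltage ratio = 10^(dB/20).
10^(11.9/20) = 10^(0.5950) = 3.94.

3.94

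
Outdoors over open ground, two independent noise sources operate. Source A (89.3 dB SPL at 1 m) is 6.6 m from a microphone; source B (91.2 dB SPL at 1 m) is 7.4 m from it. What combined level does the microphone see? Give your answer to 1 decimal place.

76.4 dB SPL

At the listener: L_A = 89.3 − 20·log₁₀(6.6) = 72.91 dB; L_B = 91.2 − 20·log₁₀(7.4) = 73.82 dB.
Combined: 10·log₁₀(10^(72.91/10)+10^(73.82/10)) = 76.4 dB SPL.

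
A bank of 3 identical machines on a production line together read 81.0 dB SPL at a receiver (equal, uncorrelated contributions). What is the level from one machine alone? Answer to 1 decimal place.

76.2 dB SPL

3 equal incoherent sources add 10·log₁₀(3) = 4.77 dB over one source.
L_one = 81.0 − 4.77 = 76.2 dB SPL.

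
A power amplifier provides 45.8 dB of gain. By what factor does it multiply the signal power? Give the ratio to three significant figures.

38000

Power ratio = 10^(dB/10).
10^(45.8/10) = 10^(4.580) = 38000.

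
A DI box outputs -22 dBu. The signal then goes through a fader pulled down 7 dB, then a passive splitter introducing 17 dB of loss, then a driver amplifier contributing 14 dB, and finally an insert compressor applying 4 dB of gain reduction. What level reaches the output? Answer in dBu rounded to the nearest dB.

Gain stages sum in dB:
-22 − 7 − 17 + 14 − 4 = -36 dBu.

-36 dBu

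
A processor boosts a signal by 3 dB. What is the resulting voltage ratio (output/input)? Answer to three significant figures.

Voltage ratio = 10^(dB/20).
10^(3/20) = 10^(0.1500) = 1.41.

1.41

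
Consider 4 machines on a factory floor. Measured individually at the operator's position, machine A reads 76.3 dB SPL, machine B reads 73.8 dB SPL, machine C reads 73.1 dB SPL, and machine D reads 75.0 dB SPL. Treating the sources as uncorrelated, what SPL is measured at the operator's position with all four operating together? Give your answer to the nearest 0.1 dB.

80.7 dB SPL

Incoherent sources sum as intensities:
L_total = 10·log₁₀(10^(76.3/10) + 10^(73.8/10) + 10^(73.1/10) + 10^(75.0/10)) = 10·log₁₀(118700000) = 80.7 dB SPL.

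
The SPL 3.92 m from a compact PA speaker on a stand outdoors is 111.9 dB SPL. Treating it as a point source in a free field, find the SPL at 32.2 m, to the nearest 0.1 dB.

For a point source in a free field, ΔL = −20·log₁₀(d₂/d₁).
ΔL = −20·log₁₀(32.2/3.92) = -18.29 dB, so L₂ = 111.9 + (-18.29) = 93.6 dB SPL.

93.6 dB SPL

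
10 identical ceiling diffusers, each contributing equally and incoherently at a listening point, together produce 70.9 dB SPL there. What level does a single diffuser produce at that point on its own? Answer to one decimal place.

10 equal incoherent sources add 10·log₁₀(10) = 10.00 dB over one source.
L_one = 70.9 − 10.00 = 60.9 dB SPL.

60.9 dB SPL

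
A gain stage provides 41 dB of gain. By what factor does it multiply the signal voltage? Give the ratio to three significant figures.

Voltage ratio = 10^(dB/20).
10^(41/20) = 10^(2.050) = 112.

112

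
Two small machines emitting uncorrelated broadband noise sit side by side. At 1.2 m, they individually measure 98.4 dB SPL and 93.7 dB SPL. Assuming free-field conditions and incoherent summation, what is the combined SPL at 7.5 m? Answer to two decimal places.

83.75 dB SPL

Combined at 1.2 m: 10·log₁₀(10^(98.4/10)+10^(93.7/10)) = 99.667 dB SPL.
Then apply −20·log₁₀(7.5/1.2) = -15.918 dB → 83.75 dB SPL.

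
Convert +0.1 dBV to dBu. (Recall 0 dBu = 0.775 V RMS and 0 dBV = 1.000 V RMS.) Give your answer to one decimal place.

The offset between the scales is 20·log₁₀(0.775/1.000) = −2.214 dB.
So dBu = +0.1 + 2.214 = +2.3 dBu.

+2.3 dBu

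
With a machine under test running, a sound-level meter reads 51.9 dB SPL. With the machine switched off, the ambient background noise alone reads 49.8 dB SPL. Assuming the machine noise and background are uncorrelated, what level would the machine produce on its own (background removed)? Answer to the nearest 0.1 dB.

Background correction is a power subtraction:
L_src = 10·log₁₀(10^(51.9/10) − 10^(49.8/10)) = 10·log₁₀(59380) = 47.7 dB SPL.

47.7 dB SPL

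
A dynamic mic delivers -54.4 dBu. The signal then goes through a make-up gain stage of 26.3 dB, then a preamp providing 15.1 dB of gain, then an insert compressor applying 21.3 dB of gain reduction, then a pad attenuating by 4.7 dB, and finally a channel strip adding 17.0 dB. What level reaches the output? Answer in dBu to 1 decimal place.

Gain stages sum in dB:
-54.4 + 26.3 + 15.1 − 21.3 − 4.7 + 17.0 = -22.0 dBu.

-22.0 dBu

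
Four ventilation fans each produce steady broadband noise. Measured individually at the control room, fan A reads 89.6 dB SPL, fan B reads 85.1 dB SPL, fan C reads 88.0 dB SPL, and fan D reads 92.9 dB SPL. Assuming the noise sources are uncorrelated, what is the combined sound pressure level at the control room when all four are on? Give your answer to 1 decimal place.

Add the sources as powers (linear), then convert back to dB:
L_total = 10·log₁₀(10^(89.6/10) + 10^(85.1/10) + 10^(88.0/10) + 10^(92.9/10)) = 10·log₁₀(3816000000) = 95.8 dB SPL.

95.8 dB SPL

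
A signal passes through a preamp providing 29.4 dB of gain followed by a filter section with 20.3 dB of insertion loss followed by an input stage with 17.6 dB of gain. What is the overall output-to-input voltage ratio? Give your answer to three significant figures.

Net gain = 29.4 + (−20.3) + 17.6 = 26.7 dB.
Voltage ratio = 10^(26.7/20) = 21.6.

21.6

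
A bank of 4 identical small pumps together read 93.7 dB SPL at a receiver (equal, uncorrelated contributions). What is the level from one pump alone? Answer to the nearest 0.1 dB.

4 equal incoherent sources add 10·log₁₀(4) = 6.02 dB over one source.
L_one = 93.7 − 6.02 = 87.7 dB SPL.

87.7 dB SPL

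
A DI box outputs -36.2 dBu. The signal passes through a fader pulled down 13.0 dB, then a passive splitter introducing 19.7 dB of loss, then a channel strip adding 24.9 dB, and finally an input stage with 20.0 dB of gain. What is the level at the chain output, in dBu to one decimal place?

Cascaded gains and losses add directly in dB.
-36.2 − 13.0 − 19.7 + 24.9 + 20.0 = -24.0 dBu.

-24.0 dBu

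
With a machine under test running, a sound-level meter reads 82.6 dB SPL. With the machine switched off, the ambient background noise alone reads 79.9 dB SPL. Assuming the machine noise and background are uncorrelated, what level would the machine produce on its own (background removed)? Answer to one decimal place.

79.3 dB SPL

Remove the background by subtracting linear intensities:
L_src = 10·log₁₀(10^(82.6/10) − 10^(79.9/10)) = 10·log₁₀(84250000) = 79.3 dB SPL.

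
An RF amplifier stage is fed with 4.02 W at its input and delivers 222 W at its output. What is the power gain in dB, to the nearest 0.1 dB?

17.4 dB

Power ratio → dB uses the 10·log₁₀ form:
10·log₁₀(222/4.02) = 10·log₁₀(55.22) = 17.4 dB.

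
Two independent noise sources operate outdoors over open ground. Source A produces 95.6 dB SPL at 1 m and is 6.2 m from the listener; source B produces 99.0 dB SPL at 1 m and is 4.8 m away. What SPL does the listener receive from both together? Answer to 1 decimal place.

At the listener: L_A = 95.6 − 20·log₁₀(6.2) = 79.75 dB; L_B = 99.0 − 20·log₁₀(4.8) = 85.38 dB.
Combined: 10·log₁₀(10^(79.75/10)+10^(85.38/10)) = 86.4 dB SPL.

86.4 dB SPL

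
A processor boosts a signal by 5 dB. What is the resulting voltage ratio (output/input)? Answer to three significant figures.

1.78

Voltage ratio = 10^(dB/20).
10^(5/20) = 10^(0.2500) = 1.78.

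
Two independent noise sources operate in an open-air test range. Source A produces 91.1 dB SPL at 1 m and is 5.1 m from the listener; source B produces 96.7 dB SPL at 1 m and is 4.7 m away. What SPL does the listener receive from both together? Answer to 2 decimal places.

At the listener: L_A = 91.1 − 20·log₁₀(5.1) = 76.949 dB; L_B = 96.7 − 20·log₁₀(4.7) = 83.258 dB.
Combined: 10·log₁₀(10^(76.949/10)+10^(83.258/10)) = 84.17 dB SPL.

84.17 dB SPL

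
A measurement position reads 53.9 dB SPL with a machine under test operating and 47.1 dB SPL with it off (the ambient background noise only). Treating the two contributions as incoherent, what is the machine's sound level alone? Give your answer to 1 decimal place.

52.9 dB SPL

Background correction is a power subtraction:
L_src = 10·log₁₀(10^(53.9/10) − 10^(47.1/10)) = 10·log₁₀(194200) = 52.9 dB SPL.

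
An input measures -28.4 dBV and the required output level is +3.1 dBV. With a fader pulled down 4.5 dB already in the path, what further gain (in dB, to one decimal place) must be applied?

The required make-up gain is the shortfall in the dB sum.
G = +3.1 − (-28.4) + 4.5 = 36.0 dB.

36.0 dB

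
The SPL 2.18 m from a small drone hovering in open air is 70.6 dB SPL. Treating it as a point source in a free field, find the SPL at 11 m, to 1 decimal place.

Inverse-square spreading gives ΔL = −20·log₁₀(d₂/d₁).
ΔL = −20·log₁₀(11/2.18) = -14.06 dB, so L₂ = 70.6 + (-14.06) = 56.5 dB SPL.

56.5 dB SPL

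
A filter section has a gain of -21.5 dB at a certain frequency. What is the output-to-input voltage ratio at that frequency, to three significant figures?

0.0841

Voltage ratio = 10^(dB/20).
10^(-21.5/20) = 10^(-1.075) = 0.0841.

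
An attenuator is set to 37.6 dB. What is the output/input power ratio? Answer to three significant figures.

0.000174

Power ratio = 10^(dB/10).
10^(-37.6/10) = 10^(-3.760) = 0.000174.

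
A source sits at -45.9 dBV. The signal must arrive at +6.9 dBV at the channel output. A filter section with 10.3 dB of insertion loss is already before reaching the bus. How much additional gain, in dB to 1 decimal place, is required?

The required make-up gain is the shortfall in the dB sum.
G = +6.9 − (-45.9) + 10.3 = 63.1 dB.

63.1 dB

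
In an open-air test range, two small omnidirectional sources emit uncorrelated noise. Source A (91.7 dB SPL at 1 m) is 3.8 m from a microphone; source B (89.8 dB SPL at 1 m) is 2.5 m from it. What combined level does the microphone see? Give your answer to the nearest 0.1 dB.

At the listener: L_A = 91.7 − 20·log₁₀(3.8) = 80.10 dB; L_B = 89.8 − 20·log₁₀(2.5) = 81.84 dB.
Combined: 10·log₁₀(10^(80.10/10)+10^(81.84/10)) = 84.1 dB SPL.

84.1 dB SPL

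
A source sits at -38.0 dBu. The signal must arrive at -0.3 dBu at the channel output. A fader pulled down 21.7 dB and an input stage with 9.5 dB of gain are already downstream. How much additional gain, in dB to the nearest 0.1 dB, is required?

49.9 dB

The required make-up gain is the shortfall in the dB sum.
G = -0.3 − (-38.0) + 21.7 − 9.5 = 49.9 dB.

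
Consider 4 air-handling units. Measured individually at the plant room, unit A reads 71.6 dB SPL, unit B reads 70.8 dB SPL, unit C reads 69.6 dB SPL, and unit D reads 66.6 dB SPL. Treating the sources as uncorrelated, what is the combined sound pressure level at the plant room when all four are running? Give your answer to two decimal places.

Uncorrelated sources add in intensity (power), not in dB.
L_total = 10·log₁₀(10^(71.6/10) + 10^(70.8/10) + 10^(69.6/10) + 10^(66.6/10)) = 10·log₁₀(40170000) = 76.04 dB SPL.

76.04 dB SPL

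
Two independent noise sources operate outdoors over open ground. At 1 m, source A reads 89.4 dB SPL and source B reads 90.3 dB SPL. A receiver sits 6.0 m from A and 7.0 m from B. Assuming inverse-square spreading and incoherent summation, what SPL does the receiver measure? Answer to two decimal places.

76.63 dB SPL

At the listener: L_A = 89.4 − 20·log₁₀(6.0) = 73.837 dB; L_B = 90.3 − 20·log₁₀(7.0) = 73.398 dB.
Combined: 10·log₁₀(10^(73.837/10)+10^(73.398/10)) = 76.63 dB SPL.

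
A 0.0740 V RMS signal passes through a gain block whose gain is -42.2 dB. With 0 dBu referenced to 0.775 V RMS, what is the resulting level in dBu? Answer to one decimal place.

Input level: 20·log₁₀(0.0740/0.775) = -20.40 dBu.
Output: -20.40 − 42.2 = -62.6 dBu.

-62.6 dBu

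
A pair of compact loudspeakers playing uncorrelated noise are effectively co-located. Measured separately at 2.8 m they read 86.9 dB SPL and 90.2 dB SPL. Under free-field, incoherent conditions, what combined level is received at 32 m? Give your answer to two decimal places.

70.71 dB SPL

Combined at 2.8 m: 10·log₁₀(10^(86.9/10)+10^(90.2/10)) = 91.866 dB SPL.
Then apply −20·log₁₀(32/2.8) = -21.160 dB → 70.71 dB SPL.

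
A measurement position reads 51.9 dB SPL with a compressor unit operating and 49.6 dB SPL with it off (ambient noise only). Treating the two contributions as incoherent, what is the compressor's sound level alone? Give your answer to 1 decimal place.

Remove the background by subtracting linear intensities:
L_src = 10·log₁₀(10^(51.9/10) − 10^(49.6/10)) = 10·log₁₀(63680) = 48.0 dB SPL.

48.0 dB SPL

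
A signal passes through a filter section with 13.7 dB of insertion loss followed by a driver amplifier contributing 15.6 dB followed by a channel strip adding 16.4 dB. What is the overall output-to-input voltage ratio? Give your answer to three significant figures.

Net gain = (−13.7) + 15.6 + 16.4 = 18.3 dB.
Voltage ratio = 10^(18.3/20) = 8.22.

8.22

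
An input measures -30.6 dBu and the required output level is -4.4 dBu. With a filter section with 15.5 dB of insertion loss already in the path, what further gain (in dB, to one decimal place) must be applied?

41.7 dB

The required make-up gain is the shortfall in the dB sum.
G = -4.4 − (-30.6) + 15.5 = 41.7 dB.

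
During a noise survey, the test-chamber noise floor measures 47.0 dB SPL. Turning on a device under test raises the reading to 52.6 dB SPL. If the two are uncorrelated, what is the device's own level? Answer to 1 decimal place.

51.2 dB SPL

Subtract intensities: L_src = 10·log₁₀(10^(L_total/10) − 10^(L_bg/10)).
L_src = 10·log₁₀(10^(52.6/10) − 10^(47.0/10)) = 10·log₁₀(131900) = 51.2 dB SPL.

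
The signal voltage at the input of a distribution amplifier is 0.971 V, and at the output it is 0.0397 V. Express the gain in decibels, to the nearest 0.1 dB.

Voltage ratio → dB uses the 20·log₁₀ form:
20·log₁₀(0.0397/0.971) = 20·log₁₀(0.04089) = -27.8 dB.

-27.8 dB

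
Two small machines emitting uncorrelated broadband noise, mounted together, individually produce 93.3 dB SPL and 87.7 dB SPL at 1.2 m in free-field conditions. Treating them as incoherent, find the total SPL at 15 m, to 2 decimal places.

72.42 dB SPL

Combined at 1.2 m: 10·log₁₀(10^(93.3/10)+10^(87.7/10)) = 94.357 dB SPL.
Then apply −20·log₁₀(15/1.2) = -21.938 dB → 72.42 dB SPL.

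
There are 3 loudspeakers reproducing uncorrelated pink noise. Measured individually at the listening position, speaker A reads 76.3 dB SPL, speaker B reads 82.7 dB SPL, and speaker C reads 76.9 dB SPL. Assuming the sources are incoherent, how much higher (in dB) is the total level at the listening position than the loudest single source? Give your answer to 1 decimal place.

1.7 dB

Add the sources as powers (linear), then convert back to dB:
L_total = 10·log₁₀(10^(76.3/10) + 10^(82.7/10) + 10^(76.9/10)) = 84.44 dB SPL.
Excess over the loudest (82.7 dB): 84.44 − 82.7 = 1.7 dB.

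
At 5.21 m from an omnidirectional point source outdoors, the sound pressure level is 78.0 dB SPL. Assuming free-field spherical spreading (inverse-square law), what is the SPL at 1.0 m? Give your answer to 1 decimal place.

Free-field point source: level drops by 20·log₁₀ of the distance ratio.
ΔL = −20·log₁₀(1.0/5.21) = 14.34 dB, so L₂ = 78.0 + (14.34) = 92.3 dB SPL.

92.3 dB SPL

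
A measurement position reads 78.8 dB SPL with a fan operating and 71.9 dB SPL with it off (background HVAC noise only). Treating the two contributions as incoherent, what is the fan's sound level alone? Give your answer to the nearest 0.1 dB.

77.8 dB SPL

Remove the background by subtracting linear intensities:
L_src = 10·log₁₀(10^(78.8/10) − 10^(71.9/10)) = 10·log₁₀(60370000) = 77.8 dB SPL.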